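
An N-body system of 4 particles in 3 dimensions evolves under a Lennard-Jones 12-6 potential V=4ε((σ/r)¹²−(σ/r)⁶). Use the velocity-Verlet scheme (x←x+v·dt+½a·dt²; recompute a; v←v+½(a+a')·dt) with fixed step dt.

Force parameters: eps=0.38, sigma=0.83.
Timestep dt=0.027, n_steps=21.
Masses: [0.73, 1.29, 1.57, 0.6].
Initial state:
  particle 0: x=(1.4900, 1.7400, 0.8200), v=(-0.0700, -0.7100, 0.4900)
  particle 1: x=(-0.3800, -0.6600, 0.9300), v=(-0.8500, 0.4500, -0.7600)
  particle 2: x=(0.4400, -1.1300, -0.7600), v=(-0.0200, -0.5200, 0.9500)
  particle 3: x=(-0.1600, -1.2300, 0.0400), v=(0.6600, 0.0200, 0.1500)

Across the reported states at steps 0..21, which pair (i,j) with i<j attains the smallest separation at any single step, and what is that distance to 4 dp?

step 0: x0=(1.4900, 1.7400, 0.8200) x1=(-0.3800, -0.6600, 0.9300) x2=(0.4400, -1.1300, -0.7600) x3=(-0.1600, -1.2300, 0.0400)
step 1: x0=(1.4881, 1.7208, 0.8332) x1=(-0.4029, -0.6480, 0.9092) x2=(0.4393, -1.1441, -0.7341) x3=(-0.1419, -1.2291, 0.0441)
step 2: x0=(1.4862, 1.7017, 0.8465) x1=(-0.4256, -0.6363, 0.8880) x2=(0.4384, -1.1582, -0.7080) x3=(-0.1235, -1.2274, 0.0483)
step 3: x0=(1.4843, 1.6825, 0.8597) x1=(-0.4482, -0.6250, 0.8662) x2=(0.4373, -1.1723, -0.6816) x3=(-0.1053, -1.2249, 0.0532)
step 4: x0=(1.4824, 1.6633, 0.8729) x1=(-0.4705, -0.6140, 0.8440) x2=(0.4365, -1.1863, -0.6555) x3=(-0.0878, -1.2218, 0.0597)
step 5: x0=(1.4805, 1.6441, 0.8861) x1=(-0.4927, -0.6033, 0.8214) x2=(0.4362, -1.2004, -0.6303) x3=(-0.0726, -1.2181, 0.0694)
step 6: x0=(1.4786, 1.6249, 0.8994) x1=(-0.5146, -0.5930, 0.7983) x2=(0.4372, -1.2143, -0.6068) x3=(-0.0611, -1.2137, 0.0845)
step 7: x0=(1.4767, 1.6058, 0.9126) x1=(-0.5361, -0.5831, 0.7747) x2=(0.4400, -1.2283, -0.5856) x3=(-0.0547, -1.2085, 0.1070)
step 8: x0=(1.4748, 1.5866, 0.9258) x1=(-0.5574, -0.5736, 0.7507) x2=(0.4445, -1.2424, -0.5670) x3=(-0.0537, -1.2023, 0.1367)
step 9: x0=(1.4729, 1.5674, 0.9391) x1=(-0.5784, -0.5644, 0.7264) x2=(0.4503, -1.2565, -0.5501) x3=(-0.0567, -1.1951, 0.1721)
step 10: x0=(1.4710, 1.5482, 0.9523) x1=(-0.5991, -0.5556, 0.7017) x2=(0.4568, -1.2707, -0.5343) x3=(-0.0621, -1.1869, 0.2108)
step 11: x0=(1.4691, 1.5290, 0.9655) x1=(-0.6195, -0.5471, 0.6768) x2=(0.4634, -1.2849, -0.5187) x3=(-0.0685, -1.1780, 0.2506)
step 12: x0=(1.4672, 1.5098, 0.9787) x1=(-0.6398, -0.5387, 0.6518) x2=(0.4700, -1.2991, -0.5030) x3=(-0.0749, -1.1690, 0.2903)
step 13: x0=(1.4653, 1.4906, 0.9920) x1=(-0.6603, -0.5301, 0.6268) x2=(0.4763, -1.3133, -0.4869) x3=(-0.0805, -1.1604, 0.3289)
step 14: x0=(1.4634, 1.4714, 1.0052) x1=(-0.6811, -0.5212, 0.6021) x2=(0.4824, -1.3273, -0.4705) x3=(-0.0845, -1.1529, 0.3662)
step 15: x0=(1.4615, 1.4522, 1.0184) x1=(-0.7024, -0.5117, 0.5775) x2=(0.4882, -1.3413, -0.4536) x3=(-0.0867, -1.1469, 0.4019)
step 16: x0=(1.4596, 1.4330, 1.0316) x1=(-0.7242, -0.5017, 0.5531) x2=(0.4937, -1.3551, -0.4363) x3=(-0.0871, -1.1422, 0.4362)
step 17: x0=(1.4577, 1.4138, 1.0448) x1=(-0.7463, -0.4913, 0.5287) x2=(0.4989, -1.3689, -0.4186) x3=(-0.0860, -1.1385, 0.4694)
step 18: x0=(1.4557, 1.3946, 1.0581) x1=(-0.7685, -0.4809, 0.5043) x2=(0.5038, -1.3825, -0.4005) x3=(-0.0842, -1.1352, 0.5015)
step 19: x0=(1.4538, 1.3754, 1.0713) x1=(-0.7905, -0.4707, 0.4799) x2=(0.5085, -1.3961, -0.3820) x3=(-0.0821, -1.1318, 0.5328)
step 20: x0=(1.4519, 1.3562, 1.0845) x1=(-0.8121, -0.4608, 0.4555) x2=(0.5129, -1.4095, -0.3632) x3=(-0.0801, -1.1279, 0.5630)
step 21: x0=(1.4500, 1.3370, 1.0977) x1=(-0.8333, -0.4513, 0.4312) x2=(0.5171, -1.4228, -0.3441) x3=(-0.0785, -1.1236, 0.5923)

pair (2,3), distance 0.8513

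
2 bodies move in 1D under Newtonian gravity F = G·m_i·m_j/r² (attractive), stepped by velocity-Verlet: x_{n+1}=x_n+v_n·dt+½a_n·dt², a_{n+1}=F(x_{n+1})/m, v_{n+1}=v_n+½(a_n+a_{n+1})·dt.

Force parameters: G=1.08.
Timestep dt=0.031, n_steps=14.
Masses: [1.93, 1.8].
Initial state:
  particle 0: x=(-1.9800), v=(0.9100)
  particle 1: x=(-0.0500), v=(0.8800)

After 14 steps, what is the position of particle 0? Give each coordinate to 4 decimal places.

(-1.5348)

step 0: x0=(-1.9800) x1=(-0.0500)
step 1: x0=(-1.9515) x1=(-0.0230)
step 2: x0=(-1.9226) x1=(0.0035)
step 3: x0=(-1.8931) x1=(0.0294)
step 4: x0=(-1.8631) x1=(0.0548)
step 5: x0=(-1.8327) x1=(0.0797)
step 6: x0=(-1.8017) x1=(0.1040)
step 7: x0=(-1.7702) x1=(0.1277)
step 8: x0=(-1.7381) x1=(0.1509)
step 9: x0=(-1.7056) x1=(0.1735)
step 10: x0=(-1.6725) x1=(0.1956)
step 11: x0=(-1.6389) x1=(0.2171)
step 12: x0=(-1.6047) x1=(0.2380)
step 13: x0=(-1.5700) x1=(0.2583)
step 14: x0=(-1.5348) x1=(0.2780)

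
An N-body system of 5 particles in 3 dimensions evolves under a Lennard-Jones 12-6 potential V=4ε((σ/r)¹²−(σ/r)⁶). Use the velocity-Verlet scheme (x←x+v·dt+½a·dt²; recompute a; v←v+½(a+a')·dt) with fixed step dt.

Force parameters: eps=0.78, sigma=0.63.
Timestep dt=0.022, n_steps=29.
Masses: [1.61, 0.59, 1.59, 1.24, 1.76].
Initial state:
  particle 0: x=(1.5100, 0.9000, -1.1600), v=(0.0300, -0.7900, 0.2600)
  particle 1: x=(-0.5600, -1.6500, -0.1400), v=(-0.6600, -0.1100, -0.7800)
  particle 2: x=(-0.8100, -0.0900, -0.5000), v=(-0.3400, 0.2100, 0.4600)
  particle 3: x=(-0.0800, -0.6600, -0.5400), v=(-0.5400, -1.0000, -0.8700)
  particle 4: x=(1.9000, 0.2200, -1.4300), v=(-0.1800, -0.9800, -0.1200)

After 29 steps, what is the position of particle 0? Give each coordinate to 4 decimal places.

step 0: x0=(1.5100, 0.9000, -1.1600) x1=(-0.5600, -1.6500, -0.1400) x2=(-0.8100, -0.0900, -0.5000) x3=(-0.0800, -0.6600, -0.5400) x4=(1.9000, 0.2200, -1.4300)
step 1: x0=(1.5108, 0.8823, -1.1544) x1=(-0.5745, -1.6523, -0.1572) x2=(-0.8173, -0.0855, -0.4899) x3=(-0.0922, -0.6819, -0.5591) x4=(1.8959, 0.1987, -1.4325)
step 2: x0=(1.5121, 0.8639, -1.1491) x1=(-0.5888, -1.6542, -0.1746) x2=(-0.8242, -0.0814, -0.4798) x3=(-0.1048, -0.7035, -0.5781) x4=(1.8914, 0.1781, -1.4348)
step 3: x0=(1.5136, 0.8449, -1.1440) x1=(-0.6030, -1.6559, -0.1920) x2=(-0.8309, -0.0775, -0.4698) x3=(-0.1179, -0.7249, -0.5970) x4=(1.8866, 0.1580, -1.4368)
step 4: x0=(1.5156, 0.8253, -1.1393) x1=(-0.6170, -1.6572, -0.2096) x2=(-0.8372, -0.0738, -0.4598) x3=(-0.1315, -0.7462, -0.6158) x4=(1.8815, 0.1385, -1.4386)
step 5: x0=(1.5178, 0.8050, -1.1348) x1=(-0.6308, -1.6580, -0.2274) x2=(-0.8433, -0.0704, -0.4498) x3=(-0.1454, -0.7674, -0.6344) x4=(1.8760, 0.1196, -1.4401)
step 6: x0=(1.5204, 0.7840, -1.1305) x1=(-0.6444, -1.6585, -0.2454) x2=(-0.8492, -0.0673, -0.4399) x3=(-0.1598, -0.7884, -0.6528) x4=(1.8703, 0.1014, -1.4414)
step 7: x0=(1.5234, 0.7624, -1.1266) x1=(-0.6578, -1.6585, -0.2636) x2=(-0.8549, -0.0643, -0.4301) x3=(-0.1744, -0.8094, -0.6711) x4=(1.8642, 0.0837, -1.4423)
step 8: x0=(1.5267, 0.7400, -1.1231) x1=(-0.6709, -1.6580, -0.2820) x2=(-0.8605, -0.0615, -0.4203) x3=(-0.1894, -0.8304, -0.6893) x4=(1.8578, 0.0666, -1.4430)
step 9: x0=(1.5303, 0.7170, -1.1198) x1=(-0.6838, -1.6570, -0.3006) x2=(-0.8659, -0.0589, -0.4106) x3=(-0.2048, -0.8515, -0.7072) x4=(1.8511, 0.0502, -1.4434)
step 10: x0=(1.5343, 0.6933, -1.1169) x1=(-0.6962, -1.6553, -0.3196) x2=(-0.8712, -0.0565, -0.4010) x3=(-0.2204, -0.8726, -0.7249) x4=(1.8441, 0.0344, -1.4435)
step 11: x0=(1.5386, 0.6689, -1.1143) x1=(-0.7083, -1.6529, -0.3389) x2=(-0.8763, -0.0542, -0.3913) x3=(-0.2364, -0.8939, -0.7424) x4=(1.8368, 0.0193, -1.4432)
step 12: x0=(1.5432, 0.6437, -1.1122) x1=(-0.7200, -1.6498, -0.3585) x2=(-0.8814, -0.0520, -0.3818) x3=(-0.2527, -0.9154, -0.7596) x4=(1.8292, 0.0049, -1.4426)
step 13: x0=(1.5482, 0.6178, -1.1104) x1=(-0.7311, -1.6458, -0.3787) x2=(-0.8864, -0.0500, -0.3723) x3=(-0.2693, -0.9371, -0.7766) x4=(1.8213, -0.0089, -1.4416)
step 14: x0=(1.5535, 0.5911, -1.1089) x1=(-0.7416, -1.6409, -0.3994) x2=(-0.8914, -0.0481, -0.3628) x3=(-0.2864, -0.9591, -0.7932) x4=(1.8130, -0.0220, -1.4404)
step 15: x0=(1.5590, 0.5639, -1.1078) x1=(-0.7513, -1.6348, -0.4207) x2=(-0.8962, -0.0462, -0.3534) x3=(-0.3038, -0.9816, -0.8095) x4=(1.8046, -0.0346, -1.4388)
step 16: x0=(1.5647, 0.5363, -1.1069) x1=(-0.7602, -1.6274, -0.4427) x2=(-0.9010, -0.0445, -0.3440) x3=(-0.3217, -1.0046, -0.8254) x4=(1.7960, -0.0468, -1.4370)
step 17: x0=(1.5704, 0.5086, -1.1061) x1=(-0.7681, -1.6185, -0.4656) x2=(-0.9058, -0.0428, -0.3346) x3=(-0.3402, -1.0281, -0.8409) x4=(1.7874, -0.0589, -1.4352)
step 18: x0=(1.5759, 0.4815, -1.1049) x1=(-0.7749, -1.6080, -0.4896) x2=(-0.9106, -0.0412, -0.3253) x3=(-0.3592, -1.0524, -0.8558) x4=(1.7790, -0.0716, -1.4336)
step 19: x0=(1.5809, 0.4559, -1.1028) x1=(-0.7803, -1.5957, -0.5147) x2=(-0.9153, -0.0397, -0.3160) x3=(-0.3789, -1.0774, -0.8701) x4=(1.7711, -0.0857, -1.4329)
step 20: x0=(1.5850, 0.4328, -1.0992) x1=(-0.7846, -1.5819, -0.5408) x2=(-0.9200, -0.0382, -0.3067) x3=(-0.3992, -1.1030, -0.8839) x4=(1.7639, -0.1020, -1.4336)
step 21: x0=(1.5880, 0.4128, -1.0937) x1=(-0.7891, -1.5683, -0.5667) x2=(-0.9246, -0.0368, -0.2975) x3=(-0.4194, -1.1285, -0.8978) x4=(1.7578, -0.1212, -1.4361)
step 22: x0=(1.5900, 0.3959, -1.0862) x1=(-0.7981, -1.5600, -0.5886) x2=(-0.9293, -0.0354, -0.2882) x3=(-0.4375, -1.1514, -0.9135) x4=(1.7525, -0.1432, -1.4404)
step 23: x0=(1.5914, 0.3811, -1.0772) x1=(-0.8191, -1.5653, -0.5996) x2=(-0.9339, -0.0341, -0.2790) x3=(-0.4498, -1.1678, -0.9345) x4=(1.7479, -0.1672, -1.4459)
step 24: x0=(1.5925, 0.3676, -1.0675) x1=(-0.8514, -1.5826, -0.6005) x2=(-0.9386, -0.0328, -0.2698) x3=(-0.4569, -1.1784, -0.9602) x4=(1.7435, -0.1923, -1.4523)
step 25: x0=(1.5934, 0.3544, -1.0575) x1=(-0.8872, -1.6036, -0.5980) x2=(-0.9432, -0.0316, -0.2607) x3=(-0.4622, -1.1872, -0.9874) x4=(1.7392, -0.2177, -1.4588)
step 26: x0=(1.5944, 0.3410, -1.0476) x1=(-0.9229, -1.6244, -0.5958) x2=(-0.9478, -0.0304, -0.2515) x3=(-0.4677, -1.1960, -1.0146) x4=(1.7349, -0.2429, -1.4652)
step 27: x0=(1.5955, 0.3272, -1.0380) x1=(-0.9572, -1.6438, -0.5947) x2=(-0.9524, -0.0292, -0.2424) x3=(-0.4738, -1.2055, -1.0411) x4=(1.7305, -0.2678, -1.4714)
step 28: x0=(1.5967, 0.3128, -1.0289) x1=(-0.9900, -1.6619, -0.5951) x2=(-0.9569, -0.0281, -0.2333) x3=(-0.4806, -1.2155, -1.0670) x4=(1.7260, -0.2920, -1.4771)
step 29: x0=(1.5981, 0.2976, -1.0203) x1=(-1.0215, -1.6788, -0.5966) x2=(-0.9615, -0.0270, -0.2241) x3=(-0.4881, -1.2261, -1.0923) x4=(1.7213, -0.3157, -1.4823)

(1.5981, 0.2976, -1.0203)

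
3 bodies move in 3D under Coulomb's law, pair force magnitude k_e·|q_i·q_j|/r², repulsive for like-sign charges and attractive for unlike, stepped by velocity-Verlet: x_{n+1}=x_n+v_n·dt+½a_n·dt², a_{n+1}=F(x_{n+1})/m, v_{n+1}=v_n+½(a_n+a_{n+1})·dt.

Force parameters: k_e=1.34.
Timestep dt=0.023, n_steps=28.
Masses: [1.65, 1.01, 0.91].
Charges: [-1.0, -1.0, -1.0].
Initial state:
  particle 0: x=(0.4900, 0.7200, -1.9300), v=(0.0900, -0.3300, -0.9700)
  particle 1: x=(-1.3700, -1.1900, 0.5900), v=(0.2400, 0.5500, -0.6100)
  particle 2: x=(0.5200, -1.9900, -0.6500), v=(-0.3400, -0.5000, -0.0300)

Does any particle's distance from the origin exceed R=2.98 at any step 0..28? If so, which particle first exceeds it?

step 0: x0=(0.4900, 0.7200, -1.9300) x1=(-1.3700, -1.1900, 0.5900) x2=(0.5200, -1.9900, -0.6500)
step 1: x0=(0.4921, 0.7124, -1.9523) x1=(-1.3645, -1.1773, 0.5760) x2=(0.5122, -2.0016, -0.6507)
step 2: x0=(0.4942, 0.7049, -1.9747) x1=(-1.3592, -1.1647, 0.5621) x2=(0.5046, -2.0132, -0.6514)
step 3: x0=(0.4963, 0.6975, -1.9971) x1=(-1.3540, -1.1520, 0.5484) x2=(0.4970, -2.0251, -0.6522)
step 4: x0=(0.4984, 0.6901, -2.0196) x1=(-1.3489, -1.1393, 0.5347) x2=(0.4896, -2.0370, -0.6530)
step 5: x0=(0.5006, 0.6828, -2.0421) x1=(-1.3439, -1.1265, 0.5211) x2=(0.4822, -2.0491, -0.6539)
step 6: x0=(0.5027, 0.6755, -2.0646) x1=(-1.3391, -1.1138, 0.5076) x2=(0.4750, -2.0613, -0.6547)
step 7: x0=(0.5049, 0.6683, -2.0872) x1=(-1.3344, -1.1010, 0.4942) x2=(0.4679, -2.0736, -0.6556)
step 8: x0=(0.5071, 0.6611, -2.1099) x1=(-1.3298, -1.0882, 0.4809) x2=(0.4609, -2.0860, -0.6566)
step 9: x0=(0.5093, 0.6540, -2.1325) x1=(-1.3253, -1.0754, 0.4678) x2=(0.4540, -2.0986, -0.6575)
step 10: x0=(0.5115, 0.6470, -2.1553) x1=(-1.3210, -1.0625, 0.4547) x2=(0.4472, -2.1113, -0.6585)
step 11: x0=(0.5138, 0.6400, -2.1780) x1=(-1.3168, -1.0496, 0.4417) x2=(0.4405, -2.1242, -0.6595)
step 12: x0=(0.5160, 0.6331, -2.2008) x1=(-1.3127, -1.0367, 0.4288) x2=(0.4339, -2.1372, -0.6606)
step 13: x0=(0.5183, 0.6262, -2.2237) x1=(-1.3087, -1.0237, 0.4160) x2=(0.4274, -2.1503, -0.6617)
step 14: x0=(0.5206, 0.6193, -2.2466) x1=(-1.3049, -1.0107, 0.4034) x2=(0.4211, -2.1636, -0.6628)
step 15: x0=(0.5229, 0.6126, -2.2695) x1=(-1.3011, -0.9977, 0.3908) x2=(0.4148, -2.1770, -0.6639)
step 16: x0=(0.5253, 0.6058, -2.2925) x1=(-1.2975, -0.9846, 0.3783) x2=(0.4086, -2.1905, -0.6651)
step 17: x0=(0.5276, 0.5991, -2.3156) x1=(-1.2941, -0.9715, 0.3659) x2=(0.4025, -2.2042, -0.6663)
step 18: x0=(0.5300, 0.5925, -2.3387) x1=(-1.2907, -0.9583, 0.3536) x2=(0.3966, -2.2180, -0.6675)
step 19: x0=(0.5324, 0.5859, -2.3618) x1=(-1.2875, -0.9451, 0.3414) x2=(0.3907, -2.2319, -0.6688)
step 20: x0=(0.5348, 0.5794, -2.3850) x1=(-1.2843, -0.9318, 0.3293) x2=(0.3849, -2.2460, -0.6700)
step 21: x0=(0.5372, 0.5729, -2.4082) x1=(-1.2813, -0.9185, 0.3173) x2=(0.3793, -2.2602, -0.6713)
step 22: x0=(0.5397, 0.5664, -2.4314) x1=(-1.2785, -0.9051, 0.3054) x2=(0.3737, -2.2746, -0.6726)
step 23: x0=(0.5421, 0.5600, -2.4547) x1=(-1.2757, -0.8917, 0.2936) x2=(0.3682, -2.2891, -0.6740)
step 24: x0=(0.5446, 0.5537, -2.4781) x1=(-1.2730, -0.8783, 0.2818) x2=(0.3628, -2.3038, -0.6753)
step 25: x0=(0.5471, 0.5474, -2.5015) x1=(-1.2705, -0.8647, 0.2702) x2=(0.3575, -2.3185, -0.6767)
step 26: x0=(0.5496, 0.5411, -2.5249) x1=(-1.2681, -0.8512, 0.2587) x2=(0.3523, -2.3335, -0.6781)
step 27: x0=(0.5522, 0.5349, -2.5484) x1=(-1.2657, -0.8375, 0.2472) x2=(0.3472, -2.3485, -0.6795)
step 28: x0=(0.5547, 0.5287, -2.5720) x1=(-1.2635, -0.8239, 0.2359) x2=(0.3422, -2.3638, -0.6809)

no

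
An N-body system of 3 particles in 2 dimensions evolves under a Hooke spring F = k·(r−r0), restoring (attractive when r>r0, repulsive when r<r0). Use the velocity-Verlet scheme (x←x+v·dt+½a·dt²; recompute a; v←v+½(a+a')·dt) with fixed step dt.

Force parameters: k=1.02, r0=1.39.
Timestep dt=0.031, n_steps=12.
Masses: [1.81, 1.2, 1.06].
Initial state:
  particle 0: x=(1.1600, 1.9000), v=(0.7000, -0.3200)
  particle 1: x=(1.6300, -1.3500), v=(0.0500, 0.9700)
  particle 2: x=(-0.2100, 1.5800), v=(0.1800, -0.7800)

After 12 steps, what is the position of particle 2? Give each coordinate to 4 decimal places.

step 0: x0=(1.1600, 1.9000) x1=(1.6300, -1.3500) x2=(-0.2100, 1.5800)
step 1: x0=(1.1818, 1.8896) x1=(1.6310, -1.3184) x2=(-0.2039, 1.5550)
step 2: x0=(1.2037, 1.8781) x1=(1.6309, -1.2840) x2=(-0.1968, 1.5285)
step 3: x0=(1.2256, 1.8657) x1=(1.6297, -1.2468) x2=(-0.1886, 1.5004)
step 4: x0=(1.2477, 1.8524) x1=(1.6275, -1.2068) x2=(-0.1794, 1.4709)
step 5: x0=(1.2699, 1.8381) x1=(1.6242, -1.1642) x2=(-0.1692, 1.4400)
step 6: x0=(1.2921, 1.8230) x1=(1.6200, -1.1192) x2=(-0.1579, 1.4077)
step 7: x0=(1.3143, 1.8069) x1=(1.6149, -1.0717) x2=(-0.1456, 1.3742)
step 8: x0=(1.3365, 1.7901) x1=(1.6088, -1.0219) x2=(-0.1324, 1.3396)
step 9: x0=(1.3588, 1.7724) x1=(1.6019, -0.9699) x2=(-0.1181, 1.3038)
step 10: x0=(1.3810, 1.7540) x1=(1.5942, -0.9158) x2=(-0.1029, 1.2670)
step 11: x0=(1.4032, 1.7349) x1=(1.5857, -0.8599) x2=(-0.0868, 1.2292)
step 12: x0=(1.4253, 1.7151) x1=(1.5765, -0.8021) x2=(-0.0698, 1.1906)

(-0.0698, 1.1906)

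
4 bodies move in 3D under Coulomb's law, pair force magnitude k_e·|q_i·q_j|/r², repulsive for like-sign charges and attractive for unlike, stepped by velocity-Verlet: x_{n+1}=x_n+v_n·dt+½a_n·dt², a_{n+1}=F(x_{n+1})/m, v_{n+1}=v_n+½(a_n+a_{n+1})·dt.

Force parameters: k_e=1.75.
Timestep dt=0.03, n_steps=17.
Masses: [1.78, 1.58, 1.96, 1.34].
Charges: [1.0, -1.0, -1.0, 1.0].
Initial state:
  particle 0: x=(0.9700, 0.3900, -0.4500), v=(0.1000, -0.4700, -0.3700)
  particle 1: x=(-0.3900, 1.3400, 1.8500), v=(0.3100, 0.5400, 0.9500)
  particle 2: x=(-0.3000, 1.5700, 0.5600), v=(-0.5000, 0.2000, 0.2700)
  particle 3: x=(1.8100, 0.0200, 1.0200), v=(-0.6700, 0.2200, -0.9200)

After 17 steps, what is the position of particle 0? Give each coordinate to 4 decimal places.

step 0: x0=(0.9700, 0.3900, -0.4500) x1=(-0.3900, 1.3400, 1.8500) x2=(-0.3000, 1.5700, 0.5600) x3=(1.8100, 0.0200, 1.0200)
step 1: x0=(0.9728, 0.3760, -0.4611) x1=(-0.3806, 1.3561, 1.8787) x2=(-0.3149, 1.5759, 0.5678) x3=(1.7899, 0.0266, 0.9926)
step 2: x0=(0.9753, 0.3623, -0.4723) x1=(-0.3711, 1.3720, 1.9078) x2=(-0.3295, 1.5818, 0.5751) x3=(1.7697, 0.0334, 0.9655)
step 3: x0=(0.9775, 0.3487, -0.4836) x1=(-0.3615, 1.3877, 1.9374) x2=(-0.3439, 1.5875, 0.5819) x3=(1.7494, 0.0402, 0.9389)
step 4: x0=(0.9794, 0.3354, -0.4950) x1=(-0.3517, 1.4032, 1.9673) x2=(-0.3581, 1.5931, 0.5882) x3=(1.7291, 0.0472, 0.9126)
step 5: x0=(0.9809, 0.3223, -0.5064) x1=(-0.3417, 1.4185, 1.9975) x2=(-0.3721, 1.5986, 0.5940) x3=(1.7087, 0.0542, 0.8868)
step 6: x0=(0.9821, 0.3094, -0.5180) x1=(-0.3316, 1.4337, 2.0281) x2=(-0.3859, 1.6040, 0.5994) x3=(1.6882, 0.0614, 0.8614)
step 7: x0=(0.9830, 0.2966, -0.5298) x1=(-0.3213, 1.4487, 2.0591) x2=(-0.3996, 1.6093, 0.6042) x3=(1.6678, 0.0686, 0.8365)
step 8: x0=(0.9836, 0.2841, -0.5417) x1=(-0.3108, 1.4635, 2.0903) x2=(-0.4130, 1.6144, 0.6087) x3=(1.6472, 0.0760, 0.8121)
step 9: x0=(0.9838, 0.2718, -0.5538) x1=(-0.3002, 1.4782, 2.1219) x2=(-0.4263, 1.6194, 0.6127) x3=(1.6267, 0.0835, 0.7882)
step 10: x0=(0.9838, 0.2597, -0.5661) x1=(-0.2894, 1.4928, 2.1537) x2=(-0.4394, 1.6243, 0.6163) x3=(1.6061, 0.0911, 0.7649)
step 11: x0=(0.9834, 0.2477, -0.5786) x1=(-0.2785, 1.5072, 2.1858) x2=(-0.4523, 1.6290, 0.6194) x3=(1.5855, 0.0988, 0.7421)
step 12: x0=(0.9828, 0.2359, -0.5913) x1=(-0.2673, 1.5215, 2.2182) x2=(-0.4651, 1.6336, 0.6222) x3=(1.5649, 0.1067, 0.7198)
step 13: x0=(0.9818, 0.2243, -0.6042) x1=(-0.2560, 1.5356, 2.2508) x2=(-0.4778, 1.6381, 0.6246) x3=(1.5442, 0.1147, 0.6982)
step 14: x0=(0.9806, 0.2128, -0.6174) x1=(-0.2446, 1.5496, 2.2836) x2=(-0.4903, 1.6424, 0.6267) x3=(1.5236, 0.1228, 0.6771)
step 15: x0=(0.9790, 0.2015, -0.6309) x1=(-0.2329, 1.5635, 2.3166) x2=(-0.5026, 1.6466, 0.6284) x3=(1.5029, 0.1311, 0.6567)
step 16: x0=(0.9772, 0.1903, -0.6447) x1=(-0.2212, 1.5773, 2.3498) x2=(-0.5148, 1.6506, 0.6298) x3=(1.4822, 0.1396, 0.6370)
step 17: x0=(0.9751, 0.1792, -0.6587) x1=(-0.2092, 1.5910, 2.3831) x2=(-0.5269, 1.6545, 0.6308) x3=(1.4615, 0.1482, 0.6179)

(0.9751, 0.1792, -0.6587)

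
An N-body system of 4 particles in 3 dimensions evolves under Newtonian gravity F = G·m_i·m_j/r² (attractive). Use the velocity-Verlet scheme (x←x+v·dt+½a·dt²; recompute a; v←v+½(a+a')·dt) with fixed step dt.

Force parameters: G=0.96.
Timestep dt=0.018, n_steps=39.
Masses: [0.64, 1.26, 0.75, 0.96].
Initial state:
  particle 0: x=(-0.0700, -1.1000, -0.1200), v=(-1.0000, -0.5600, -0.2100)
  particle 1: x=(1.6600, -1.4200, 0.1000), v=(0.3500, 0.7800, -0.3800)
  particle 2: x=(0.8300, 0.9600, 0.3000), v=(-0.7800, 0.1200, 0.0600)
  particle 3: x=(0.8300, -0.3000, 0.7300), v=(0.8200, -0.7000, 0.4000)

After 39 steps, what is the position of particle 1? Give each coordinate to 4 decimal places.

step 0: x0=(-0.0700, -1.1000, -0.1200) x1=(1.6600, -1.4200, 0.1000) x2=(0.8300, 0.9600, 0.3000) x3=(0.8300, -0.3000, 0.7300)
step 1: x0=(-0.0879, -1.1100, -0.1237) x1=(1.6662, -1.4059, 0.0932) x2=(0.8160, 0.9620, 0.3011) x3=(0.8448, -0.3126, 0.7371)
step 2: x0=(-0.1056, -1.1200, -0.1274) x1=(1.6723, -1.3916, 0.0864) x2=(0.8019, 0.9638, 0.3022) x3=(0.8596, -0.3253, 0.7441)
step 3: x0=(-0.1230, -1.1298, -0.1309) x1=(1.6783, -1.3773, 0.0797) x2=(0.7879, 0.9654, 0.3034) x3=(0.8744, -0.3380, 0.7509)
step 4: x0=(-0.1403, -1.1396, -0.1343) x1=(1.6840, -1.3627, 0.0731) x2=(0.7739, 0.9667, 0.3046) x3=(0.8893, -0.3508, 0.7575)
step 5: x0=(-0.1573, -1.1493, -0.1377) x1=(1.6897, -1.3481, 0.0665) x2=(0.7599, 0.9677, 0.3059) x3=(0.9042, -0.3636, 0.7639)
step 6: x0=(-0.1741, -1.1589, -0.1410) x1=(1.6952, -1.3333, 0.0599) x2=(0.7460, 0.9686, 0.3072) x3=(0.9192, -0.3765, 0.7702)
step 7: x0=(-0.1907, -1.1684, -0.1441) x1=(1.7005, -1.3183, 0.0535) x2=(0.7321, 0.9692, 0.3085) x3=(0.9342, -0.3895, 0.7763)
step 8: x0=(-0.2072, -1.1778, -0.1472) x1=(1.7057, -1.3032, 0.0471) x2=(0.7182, 0.9696, 0.3099) x3=(0.9493, -0.4025, 0.7822)
step 9: x0=(-0.2234, -1.1872, -0.1503) x1=(1.7108, -1.2880, 0.0408) x2=(0.7043, 0.9698, 0.3113) x3=(0.9644, -0.4156, 0.7879)
step 10: x0=(-0.2394, -1.1965, -0.1532) x1=(1.7157, -1.2727, 0.0346) x2=(0.6905, 0.9697, 0.3127) x3=(0.9795, -0.4287, 0.7935)
step 11: x0=(-0.2553, -1.2057, -0.1561) x1=(1.7204, -1.2572, 0.0285) x2=(0.6767, 0.9695, 0.3141) x3=(0.9947, -0.4419, 0.7989)
step 12: x0=(-0.2710, -1.2148, -0.1589) x1=(1.7250, -1.2415, 0.0225) x2=(0.6630, 0.9690, 0.3156) x3=(1.0099, -0.4552, 0.8040)
step 13: x0=(-0.2865, -1.2239, -0.1616) x1=(1.7294, -1.2257, 0.0166) x2=(0.6493, 0.9684, 0.3171) x3=(1.0252, -0.4686, 0.8090)
step 14: x0=(-0.3018, -1.2328, -0.1643) x1=(1.7336, -1.2098, 0.0108) x2=(0.6356, 0.9675, 0.3186) x3=(1.0406, -0.4820, 0.8137)
step 15: x0=(-0.3169, -1.2417, -0.1669) x1=(1.7377, -1.1938, 0.0051) x2=(0.6220, 0.9664, 0.3202) x3=(1.0560, -0.4955, 0.8183)
step 16: x0=(-0.3319, -1.2506, -0.1695) x1=(1.7417, -1.1776, -0.0005) x2=(0.6084, 0.9652, 0.3218) x3=(1.0715, -0.5091, 0.8226)
step 17: x0=(-0.3467, -1.2593, -0.1719) x1=(1.7454, -1.1613, -0.0060) x2=(0.5949, 0.9637, 0.3233) x3=(1.0870, -0.5227, 0.8268)
step 18: x0=(-0.3613, -1.2680, -0.1744) x1=(1.7490, -1.1449, -0.0113) x2=(0.5814, 0.9621, 0.3250) x3=(1.1026, -0.5365, 0.8307)
step 19: x0=(-0.3758, -1.2766, -0.1767) x1=(1.7525, -1.1283, -0.0165) x2=(0.5680, 0.9603, 0.3266) x3=(1.1183, -0.5503, 0.8343)
step 20: x0=(-0.3901, -1.2852, -0.1791) x1=(1.7557, -1.1116, -0.0215) x2=(0.5547, 0.9583, 0.3282) x3=(1.1340, -0.5641, 0.8377)
step 21: x0=(-0.4042, -1.2937, -0.1813) x1=(1.7588, -1.0947, -0.0264) x2=(0.5414, 0.9561, 0.3299) x3=(1.1499, -0.5781, 0.8409)
step 22: x0=(-0.4182, -1.3021, -0.1835) x1=(1.7617, -1.0778, -0.0311) x2=(0.5281, 0.9538, 0.3315) x3=(1.1658, -0.5921, 0.8438)
step 23: x0=(-0.4321, -1.3104, -0.1857) x1=(1.7645, -1.0607, -0.0357) x2=(0.5149, 0.9513, 0.3332) x3=(1.1818, -0.6062, 0.8465)
step 24: x0=(-0.4458, -1.3187, -0.1878) x1=(1.7670, -1.0435, -0.0400) x2=(0.5018, 0.9486, 0.3349) x3=(1.1978, -0.6204, 0.8488)
step 25: x0=(-0.4593, -1.3269, -0.1899) x1=(1.7694, -1.0262, -0.0442) x2=(0.4888, 0.9457, 0.3366) x3=(1.2140, -0.6346, 0.8509)
step 26: x0=(-0.4727, -1.3350, -0.1919) x1=(1.7716, -1.0088, -0.0482) x2=(0.4758, 0.9427, 0.3383) x3=(1.2303, -0.6489, 0.8527)
step 27: x0=(-0.4860, -1.3431, -0.1938) x1=(1.7737, -0.9913, -0.0520) x2=(0.4628, 0.9395, 0.3400) x3=(1.2466, -0.6632, 0.8542)
step 28: x0=(-0.4991, -1.3511, -0.1958) x1=(1.7755, -0.9736, -0.0556) x2=(0.4499, 0.9362, 0.3417) x3=(1.2630, -0.6776, 0.8554)
step 29: x0=(-0.5121, -1.3591, -0.1977) x1=(1.7772, -0.9559, -0.0590) x2=(0.4371, 0.9327, 0.3435) x3=(1.2796, -0.6920, 0.8563)
step 30: x0=(-0.5249, -1.3669, -0.1995) x1=(1.7787, -0.9381, -0.0621) x2=(0.4244, 0.9290, 0.3452) x3=(1.2962, -0.7065, 0.8569)
step 31: x0=(-0.5376, -1.3748, -0.2013) x1=(1.7800, -0.9202, -0.0650) x2=(0.4117, 0.9252, 0.3469) x3=(1.3129, -0.7210, 0.8571)
step 32: x0=(-0.5502, -1.3825, -0.2030) x1=(1.7811, -0.9022, -0.0677) x2=(0.3991, 0.9213, 0.3486) x3=(1.3297, -0.7356, 0.8570)
step 33: x0=(-0.5626, -1.3902, -0.2048) x1=(1.7821, -0.8841, -0.0701) x2=(0.3865, 0.9172, 0.3504) x3=(1.3466, -0.7501, 0.8565)
step 34: x0=(-0.5750, -1.3978, -0.2064) x1=(1.7829, -0.8660, -0.0723) x2=(0.3741, 0.9129, 0.3521) x3=(1.3636, -0.7647, 0.8556)
step 35: x0=(-0.5872, -1.4054, -0.2081) x1=(1.7835, -0.8479, -0.0742) x2=(0.3617, 0.9085, 0.3538) x3=(1.3807, -0.7793, 0.8544)
step 36: x0=(-0.5992, -1.4129, -0.2097) x1=(1.7839, -0.8296, -0.0758) x2=(0.3493, 0.9040, 0.3556) x3=(1.3979, -0.7938, 0.8528)
step 37: x0=(-0.6112, -1.4204, -0.2113) x1=(1.7842, -0.8114, -0.0772) x2=(0.3371, 0.8993, 0.3573) x3=(1.4151, -0.8084, 0.8508)
step 38: x0=(-0.6230, -1.4277, -0.2128) x1=(1.7842, -0.7931, -0.0782) x2=(0.3249, 0.8945, 0.3590) x3=(1.4325, -0.8229, 0.8485)
step 39: x0=(-0.6347, -1.4351, -0.2143) x1=(1.7842, -0.7748, -0.0790) x2=(0.3128, 0.8895, 0.3607) x3=(1.4499, -0.8373, 0.8457)

(1.7842, -0.7748, -0.0790)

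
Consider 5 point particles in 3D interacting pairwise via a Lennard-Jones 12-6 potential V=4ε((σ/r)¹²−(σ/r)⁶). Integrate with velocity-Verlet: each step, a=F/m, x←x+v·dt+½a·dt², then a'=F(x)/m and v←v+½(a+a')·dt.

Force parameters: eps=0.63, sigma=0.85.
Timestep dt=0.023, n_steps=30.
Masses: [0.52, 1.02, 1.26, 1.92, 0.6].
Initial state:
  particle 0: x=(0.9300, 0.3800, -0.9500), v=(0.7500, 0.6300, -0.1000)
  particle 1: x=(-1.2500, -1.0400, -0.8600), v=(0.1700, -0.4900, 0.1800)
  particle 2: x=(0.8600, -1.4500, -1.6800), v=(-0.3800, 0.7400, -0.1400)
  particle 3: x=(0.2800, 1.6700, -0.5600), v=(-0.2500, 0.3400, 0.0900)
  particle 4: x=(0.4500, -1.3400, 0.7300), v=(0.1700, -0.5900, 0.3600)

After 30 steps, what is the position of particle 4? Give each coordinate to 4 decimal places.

step 0: x0=(0.9300, 0.3800, -0.9500) x1=(-1.2500, -1.0400, -0.8600) x2=(0.8600, -1.4500, -1.6800) x3=(0.2800, 1.6700, -0.5600) x4=(0.4500, -1.3400, 0.7300)
step 1: x0=(0.9472, 0.3946, -0.9523) x1=(-1.2461, -1.0513, -0.8559) x2=(0.8513, -1.4330, -1.6832) x3=(0.2743, 1.6778, -0.5579) x4=(0.4539, -1.3536, 0.7383)
step 2: x0=(0.9642, 0.4094, -0.9545) x1=(-1.2421, -1.0625, -0.8517) x2=(0.8425, -1.4159, -1.6864) x3=(0.2686, 1.6855, -0.5559) x4=(0.4578, -1.3671, 0.7465)
step 3: x0=(0.9811, 0.4244, -0.9566) x1=(-1.2382, -1.0738, -0.8476) x2=(0.8338, -1.3988, -1.6896) x3=(0.2629, 1.6931, -0.5539) x4=(0.4617, -1.3807, 0.7547)
step 4: x0=(0.9978, 0.4396, -0.9586) x1=(-1.2342, -1.0851, -0.8434) x2=(0.8250, -1.3818, -1.6928) x3=(0.2573, 1.7007, -0.5519) x4=(0.4656, -1.3942, 0.7629)
step 5: x0=(1.0144, 0.4550, -0.9606) x1=(-1.2302, -1.0963, -0.8393) x2=(0.8162, -1.3646, -1.6959) x3=(0.2517, 1.7082, -0.5499) x4=(0.4695, -1.4077, 0.7711)
step 6: x0=(1.0308, 0.4706, -0.9625) x1=(-1.2262, -1.1076, -0.8351) x2=(0.8074, -1.3475, -1.6991) x3=(0.2462, 1.7156, -0.5480) x4=(0.4734, -1.4213, 0.7793)
step 7: x0=(1.0470, 0.4864, -0.9644) x1=(-1.2222, -1.1189, -0.8310) x2=(0.7987, -1.3304, -1.7022) x3=(0.2407, 1.7230, -0.5460) x4=(0.4772, -1.4348, 0.7874)
step 8: x0=(1.0631, 0.5023, -0.9662) x1=(-1.2182, -1.1302, -0.8268) x2=(0.7899, -1.3132, -1.7053) x3=(0.2352, 1.7303, -0.5441) x4=(0.4811, -1.4483, 0.7955)
step 9: x0=(1.0791, 0.5184, -0.9680) x1=(-1.2141, -1.1414, -0.8227) x2=(0.7811, -1.2960, -1.7084) x3=(0.2298, 1.7376, -0.5422) x4=(0.4849, -1.4618, 0.8036)
step 10: x0=(1.0949, 0.5347, -0.9696) x1=(-1.2100, -1.1527, -0.8185) x2=(0.7723, -1.2788, -1.7115) x3=(0.2244, 1.7448, -0.5404) x4=(0.4888, -1.4753, 0.8117)
step 11: x0=(1.1105, 0.5510, -0.9713) x1=(-1.2059, -1.1640, -0.8144) x2=(0.7635, -1.2615, -1.7145) x3=(0.2191, 1.7519, -0.5385) x4=(0.4926, -1.4888, 0.8197)
step 12: x0=(1.1260, 0.5676, -0.9729) x1=(-1.2018, -1.1752, -0.8102) x2=(0.7547, -1.2443, -1.7176) x3=(0.2138, 1.7590, -0.5367) x4=(0.4965, -1.5023, 0.8278)
step 13: x0=(1.1413, 0.5843, -0.9744) x1=(-1.1977, -1.1865, -0.8061) x2=(0.7458, -1.2270, -1.7206) x3=(0.2085, 1.7660, -0.5349) x4=(0.5003, -1.5158, 0.8358)
step 14: x0=(1.1565, 0.6011, -0.9758) x1=(-1.1936, -1.1978, -0.8020) x2=(0.7370, -1.2098, -1.7236) x3=(0.2033, 1.7730, -0.5331) x4=(0.5041, -1.5293, 0.8438)
step 15: x0=(1.1715, 0.6180, -0.9773) x1=(-1.1894, -1.2090, -0.7978) x2=(0.7282, -1.1925, -1.7266) x3=(0.1981, 1.7800, -0.5313) x4=(0.5079, -1.5427, 0.8518)
step 16: x0=(1.1864, 0.6351, -0.9786) x1=(-1.1852, -1.2203, -0.7937) x2=(0.7193, -1.1751, -1.7296) x3=(0.1929, 1.7869, -0.5295) x4=(0.5117, -1.5562, 0.8598)
step 17: x0=(1.2011, 0.6522, -0.9800) x1=(-1.1810, -1.2316, -0.7895) x2=(0.7105, -1.1578, -1.7326) x3=(0.1878, 1.7937, -0.5278) x4=(0.5156, -1.5697, 0.8677)
step 18: x0=(1.2157, 0.6695, -0.9812) x1=(-1.1768, -1.2428, -0.7854) x2=(0.7016, -1.1405, -1.7355) x3=(0.1827, 1.8005, -0.5261) x4=(0.5193, -1.5831, 0.8757)
step 19: x0=(1.2302, 0.6869, -0.9825) x1=(-1.1725, -1.2541, -0.7813) x2=(0.6928, -1.1231, -1.7385) x3=(0.1777, 1.8073, -0.5244) x4=(0.5231, -1.5966, 0.8836)
step 20: x0=(1.2444, 0.7044, -0.9837) x1=(-1.1682, -1.2654, -0.7771) x2=(0.6839, -1.1057, -1.7414) x3=(0.1727, 1.8140, -0.5227) x4=(0.5269, -1.6100, 0.8915)
step 21: x0=(1.2586, 0.7220, -0.9848) x1=(-1.1640, -1.2766, -0.7730) x2=(0.6750, -1.0883, -1.7443) x3=(0.1677, 1.8207, -0.5210) x4=(0.5307, -1.6235, 0.8994)
step 22: x0=(1.2726, 0.7397, -0.9859) x1=(-1.1597, -1.2879, -0.7689) x2=(0.6661, -1.0709, -1.7472) x3=(0.1627, 1.8274, -0.5193) x4=(0.5345, -1.6369, 0.9073)
step 23: x0=(1.2864, 0.7575, -0.9870) x1=(-1.1553, -1.2991, -0.7648) x2=(0.6572, -1.0535, -1.7501) x3=(0.1578, 1.8340, -0.5177) x4=(0.5382, -1.6503, 0.9152)
step 24: x0=(1.3002, 0.7753, -0.9880) x1=(-1.1510, -1.3104, -0.7606) x2=(0.6483, -1.0361, -1.7530) x3=(0.1530, 1.8406, -0.5160) x4=(0.5420, -1.6638, 0.9230)
step 25: x0=(1.3137, 0.7933, -0.9889) x1=(-1.1466, -1.3216, -0.7565) x2=(0.6394, -1.0187, -1.7558) x3=(0.1481, 1.8471, -0.5144) x4=(0.5457, -1.6772, 0.9309)
step 26: x0=(1.3272, 0.8113, -0.9899) x1=(-1.1422, -1.3329, -0.7524) x2=(0.6305, -1.0012, -1.7587) x3=(0.1433, 1.8537, -0.5128) x4=(0.5495, -1.6906, 0.9387)
step 27: x0=(1.3405, 0.8294, -0.9908) x1=(-1.1378, -1.3441, -0.7483) x2=(0.6216, -0.9838, -1.7615) x3=(0.1386, 1.8602, -0.5112) x4=(0.5532, -1.7040, 0.9466)
step 28: x0=(1.3537, 0.8476, -0.9916) x1=(-1.1334, -1.3554, -0.7442) x2=(0.6126, -0.9663, -1.7643) x3=(0.1338, 1.8666, -0.5096) x4=(0.5569, -1.7175, 0.9544)
step 29: x0=(1.3667, 0.8659, -0.9925) x1=(-1.1289, -1.3666, -0.7401) x2=(0.6037, -0.9488, -1.7671) x3=(0.1291, 1.8731, -0.5081) x4=(0.5606, -1.7309, 0.9622)
step 30: x0=(1.3796, 0.8842, -0.9933) x1=(-1.1244, -1.3779, -0.7360) x2=(0.5947, -0.9313, -1.7699) x3=(0.1244, 1.8795, -0.5065) x4=(0.5644, -1.7443, 0.9700)

(0.5644, -1.7443, 0.9700)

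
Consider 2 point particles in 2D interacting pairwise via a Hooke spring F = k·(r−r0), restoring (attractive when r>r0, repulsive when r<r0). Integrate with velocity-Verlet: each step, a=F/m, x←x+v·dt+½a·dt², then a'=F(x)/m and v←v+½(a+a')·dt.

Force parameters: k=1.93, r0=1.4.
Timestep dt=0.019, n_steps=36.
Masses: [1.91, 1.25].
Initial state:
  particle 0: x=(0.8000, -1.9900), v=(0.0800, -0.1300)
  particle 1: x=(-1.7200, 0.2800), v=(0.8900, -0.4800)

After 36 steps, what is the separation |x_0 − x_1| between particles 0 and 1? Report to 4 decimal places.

step 0: x0=(0.8000, -1.9900) x1=(-1.7200, 0.2800)
step 1: x0=(0.8013, -1.9922) x1=(-1.7027, 0.2705)
step 2: x0=(0.8020, -1.9940) x1=(-1.6845, 0.2603)
step 3: x0=(0.8022, -1.9952) x1=(-1.6656, 0.2493)
step 4: x0=(0.8018, -1.9960) x1=(-1.6458, 0.2376)
step 5: x0=(0.8010, -1.9963) x1=(-1.6253, 0.2252)
step 6: x0=(0.7996, -1.9962) x1=(-1.6040, 0.2121)
step 7: x0=(0.7977, -1.9956) x1=(-1.5819, 0.1983)
step 8: x0=(0.7954, -1.9945) x1=(-1.5591, 0.1838)
step 9: x0=(0.7926, -1.9930) x1=(-1.5355, 0.1686)
step 10: x0=(0.7892, -1.9911) x1=(-1.5112, 0.1527)
step 11: x0=(0.7855, -1.9887) x1=(-1.4862, 0.1362)
step 12: x0=(0.7812, -1.9859) x1=(-1.4605, 0.1190)
step 13: x0=(0.7766, -1.9827) x1=(-1.4342, 0.1011)
step 14: x0=(0.7714, -1.9790) x1=(-1.4071, 0.0827)
step 15: x0=(0.7659, -1.9750) x1=(-1.3794, 0.0636)
step 16: x0=(0.7600, -1.9705) x1=(-1.3511, 0.0440)
step 17: x0=(0.7536, -1.9657) x1=(-1.3222, 0.0237)
step 18: x0=(0.7469, -1.9605) x1=(-1.2926, 0.0029)
step 19: x0=(0.7398, -1.9550) x1=(-1.2625, -0.0185)
step 20: x0=(0.7323, -1.9491) x1=(-1.2319, -0.0404)
step 21: x0=(0.7244, -1.9429) x1=(-1.2007, -0.0628)
step 22: x0=(0.7163, -1.9363) x1=(-1.1690, -0.0857)
step 23: x0=(0.7078, -1.9294) x1=(-1.1368, -0.1092)
step 24: x0=(0.6990, -1.9222) x1=(-1.1041, -0.1330)
step 25: x0=(0.6899, -1.9147) x1=(-1.0710, -0.1574)
step 26: x0=(0.6805, -1.9070) x1=(-1.0374, -0.1821)
step 27: x0=(0.6709, -1.8989) x1=(-1.0034, -0.2073)
step 28: x0=(0.6610, -1.8907) x1=(-0.9691, -0.2328)
step 29: x0=(0.6509, -1.8821) x1=(-0.9344, -0.2588)
step 30: x0=(0.6405, -1.8734) x1=(-0.8993, -0.2850)
step 31: x0=(0.6300, -1.8644) x1=(-0.8640, -0.3116)
step 32: x0=(0.6192, -1.8552) x1=(-0.8283, -0.3385)
step 33: x0=(0.6083, -1.8459) x1=(-0.7924, -0.3657)
step 34: x0=(0.5972, -1.8364) x1=(-0.7562, -0.3931)
step 35: x0=(0.5860, -1.8267) x1=(-0.7199, -0.4208)
step 36: x0=(0.5746, -1.8169) x1=(-0.6833, -0.4487)

1.8586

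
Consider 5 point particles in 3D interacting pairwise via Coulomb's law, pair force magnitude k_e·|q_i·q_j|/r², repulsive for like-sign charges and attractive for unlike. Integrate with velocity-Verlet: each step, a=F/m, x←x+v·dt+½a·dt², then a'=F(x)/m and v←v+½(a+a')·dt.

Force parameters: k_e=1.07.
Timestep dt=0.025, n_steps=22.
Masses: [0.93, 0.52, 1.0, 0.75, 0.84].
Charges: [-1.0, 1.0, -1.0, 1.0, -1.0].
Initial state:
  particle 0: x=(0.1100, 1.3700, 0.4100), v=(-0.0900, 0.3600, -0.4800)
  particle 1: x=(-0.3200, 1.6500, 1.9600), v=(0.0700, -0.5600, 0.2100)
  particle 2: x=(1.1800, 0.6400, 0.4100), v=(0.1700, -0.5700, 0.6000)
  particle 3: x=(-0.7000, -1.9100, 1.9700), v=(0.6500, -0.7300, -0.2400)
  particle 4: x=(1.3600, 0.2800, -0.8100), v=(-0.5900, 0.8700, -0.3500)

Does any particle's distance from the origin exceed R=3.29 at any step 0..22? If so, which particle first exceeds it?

step 0: x0=(0.1100, 1.3700, 0.4100) x1=(-0.3200, 1.6500, 1.9600) x2=(1.1800, 0.6400, 0.4100) x3=(-0.7000, -1.9100, 1.9700) x4=(1.3600, 0.2800, -0.8100)
step 1: x0=(0.1075, 1.3792, 0.3982) x1=(-0.3181, 1.6359, 1.9649) x2=(1.1843, 0.6257, 0.4252) x3=(-0.6837, -1.9282, 1.9640) x4=(1.3453, 0.3016, -0.8190)
step 2: x0=(0.1044, 1.3887, 0.3867) x1=(-0.3158, 1.6218, 1.9691) x2=(1.1888, 0.6113, 0.4410) x3=(-0.6674, -1.9464, 1.9578) x4=(1.3307, 0.3230, -0.8285)
step 3: x0=(0.1009, 1.3985, 0.3757) x1=(-0.3133, 1.6075, 1.9727) x2=(1.1935, 0.5968, 0.4572) x3=(-0.6509, -1.9644, 1.9516) x4=(1.3163, 0.3443, -0.8384)
step 4: x0=(0.0968, 1.4086, 0.3649) x1=(-0.3104, 1.5931, 1.9755) x2=(1.1983, 0.5821, 0.4739) x3=(-0.6344, -1.9825, 1.9452) x4=(1.3019, 0.3653, -0.8489)
step 5: x0=(0.0923, 1.4190, 0.3546) x1=(-0.3072, 1.5787, 1.9777) x2=(1.2033, 0.5673, 0.4911) x3=(-0.6179, -2.0004, 1.9388) x4=(1.2877, 0.3861, -0.8598)
step 6: x0=(0.0873, 1.4297, 0.3445) x1=(-0.3037, 1.5641, 1.9792) x2=(1.2083, 0.5523, 0.5088) x3=(-0.6012, -2.0183, 1.9323) x4=(1.2736, 0.4068, -0.8711)
step 7: x0=(0.0819, 1.4407, 0.3348) x1=(-0.2998, 1.5495, 1.9801) x2=(1.2136, 0.5372, 0.5270) x3=(-0.5845, -2.0361, 1.9257) x4=(1.2595, 0.4273, -0.8830)
step 8: x0=(0.0760, 1.4520, 0.3255) x1=(-0.2957, 1.5348, 1.9802) x2=(1.2189, 0.5220, 0.5457) x3=(-0.5678, -2.0538, 1.9190) x4=(1.2455, 0.4477, -0.8952)
step 9: x0=(0.0697, 1.4636, 0.3164) x1=(-0.2912, 1.5201, 1.9797) x2=(1.2244, 0.5066, 0.5648) x3=(-0.5509, -2.0714, 1.9122) x4=(1.2316, 0.4679, -0.9079)
step 10: x0=(0.0630, 1.4754, 0.3077) x1=(-0.2864, 1.5053, 1.9785) x2=(1.2299, 0.4910, 0.5844) x3=(-0.5340, -2.0890, 1.9054) x4=(1.2178, 0.4881, -0.9209)
step 11: x0=(0.0559, 1.4874, 0.2993) x1=(-0.2814, 1.4904, 1.9767) x2=(1.2356, 0.4752, 0.6044) x3=(-0.5171, -2.1065, 1.8984) x4=(1.2041, 0.5081, -0.9344)
step 12: x0=(0.0484, 1.4997, 0.2913) x1=(-0.2760, 1.4755, 1.9742) x2=(1.2413, 0.4593, 0.6248) x3=(-0.5000, -2.1240, 1.8913) x4=(1.1904, 0.5280, -0.9483)
step 13: x0=(0.0405, 1.5122, 0.2835) x1=(-0.2703, 1.4606, 1.9710) x2=(1.2472, 0.4433, 0.6457) x3=(-0.4829, -2.1413, 1.8842) x4=(1.1768, 0.5478, -0.9625)
step 14: x0=(0.0323, 1.5250, 0.2761) x1=(-0.2643, 1.4457, 1.9671) x2=(1.2531, 0.4270, 0.6670) x3=(-0.4658, -2.1586, 1.8770) x4=(1.1632, 0.5675, -0.9771)
step 15: x0=(0.0238, 1.5379, 0.2690) x1=(-0.2580, 1.4307, 1.9626) x2=(1.2590, 0.4106, 0.6887) x3=(-0.4486, -2.1759, 1.8697) x4=(1.1497, 0.5871, -0.9920)
step 16: x0=(0.0149, 1.5511, 0.2622) x1=(-0.2515, 1.4157, 1.9574) x2=(1.2650, 0.3941, 0.7107) x3=(-0.4313, -2.1930, 1.8623) x4=(1.1363, 0.6067, -1.0072)
step 17: x0=(0.0057, 1.5644, 0.2558) x1=(-0.2446, 1.4006, 1.9515) x2=(1.2711, 0.3774, 0.7332) x3=(-0.4139, -2.2101, 1.8548) x4=(1.1229, 0.6261, -1.0227)
step 18: x0=(-0.0038, 1.5779, 0.2497) x1=(-0.2374, 1.3856, 1.9449) x2=(1.2772, 0.3605, 0.7560) x3=(-0.3965, -2.2270, 1.8473) x4=(1.1096, 0.6455, -1.0386)
step 19: x0=(-0.0136, 1.5916, 0.2438) x1=(-0.2299, 1.3705, 1.9377) x2=(1.2833, 0.3435, 0.7791) x3=(-0.3791, -2.2440, 1.8396) x4=(1.0963, 0.6648, -1.0547)
step 20: x0=(-0.0237, 1.6054, 0.2384) x1=(-0.2221, 1.3555, 1.9298) x2=(1.2895, 0.3264, 0.8026) x3=(-0.3615, -2.2608, 1.8319) x4=(1.0831, 0.6840, -1.0711)
step 21: x0=(-0.0340, 1.6194, 0.2332) x1=(-0.2141, 1.3405, 1.9212) x2=(1.2956, 0.3091, 0.8264) x3=(-0.3440, -2.2775, 1.8241) x4=(1.0700, 0.7032, -1.0878)
step 22: x0=(-0.0446, 1.6335, 0.2284) x1=(-0.2057, 1.3254, 1.9120) x2=(1.3018, 0.2917, 0.8506) x3=(-0.3263, -2.2942, 1.8162) x4=(1.0569, 0.7223, -1.1047)

no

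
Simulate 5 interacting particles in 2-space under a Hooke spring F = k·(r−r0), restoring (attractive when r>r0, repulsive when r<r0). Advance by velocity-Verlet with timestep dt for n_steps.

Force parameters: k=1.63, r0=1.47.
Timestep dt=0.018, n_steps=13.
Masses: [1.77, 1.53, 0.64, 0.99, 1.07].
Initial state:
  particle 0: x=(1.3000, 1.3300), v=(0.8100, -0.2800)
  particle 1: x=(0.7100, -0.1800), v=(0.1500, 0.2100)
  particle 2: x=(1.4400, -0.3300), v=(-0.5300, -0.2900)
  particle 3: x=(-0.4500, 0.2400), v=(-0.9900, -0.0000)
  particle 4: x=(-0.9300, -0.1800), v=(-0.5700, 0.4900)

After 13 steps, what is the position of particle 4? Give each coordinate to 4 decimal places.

(-1.0003, -0.0648)

step 0: x0=(1.3000, 1.3300) x1=(0.7100, -0.1800) x2=(1.4400, -0.3300) x3=(-0.4500, 0.2400) x4=(-0.9300, -0.1800)
step 1: x0=(1.3143, 1.3248) x1=(0.7126, -0.1762) x2=(1.4302, -0.3351) x3=(-0.4674, 0.2402) x4=(-0.9399, -0.1712)
step 2: x0=(1.3282, 1.3191) x1=(0.7150, -0.1723) x2=(1.4198, -0.3400) x3=(-0.4841, 0.2409) x4=(-0.9491, -0.1623)
step 3: x0=(1.3416, 1.3131) x1=(0.7171, -0.1683) x2=(1.4088, -0.3447) x3=(-0.5000, 0.2419) x4=(-0.9575, -0.1534)
step 4: x0=(1.3545, 1.3067) x1=(0.7190, -0.1643) x2=(1.3973, -0.3493) x3=(-0.5151, 0.2434) x4=(-0.9652, -0.1445)
step 5: x0=(1.3669, 1.2998) x1=(0.7207, -0.1601) x2=(1.3852, -0.3536) x3=(-0.5292, 0.2453) x4=(-0.9721, -0.1355)
step 6: x0=(1.3787, 1.2926) x1=(0.7220, -0.1558) x2=(1.3726, -0.3578) x3=(-0.5426, 0.2477) x4=(-0.9783, -0.1266)
step 7: x0=(1.3900, 1.2850) x1=(0.7231, -0.1515) x2=(1.3594, -0.3618) x3=(-0.5550, 0.2505) x4=(-0.9837, -0.1177)
step 8: x0=(1.4008, 1.2771) x1=(0.7239, -0.1470) x2=(1.3458, -0.3657) x3=(-0.5665, 0.2537) x4=(-0.9884, -0.1088)
step 9: x0=(1.4110, 1.2687) x1=(0.7245, -0.1424) x2=(1.3316, -0.3694) x3=(-0.5770, 0.2573) x4=(-0.9923, -0.0999)
step 10: x0=(1.4207, 1.2600) x1=(0.7247, -0.1377) x2=(1.3169, -0.3730) x3=(-0.5866, 0.2614) x4=(-0.9954, -0.0911)
step 11: x0=(1.4298, 1.2509) x1=(0.7246, -0.1329) x2=(1.3017, -0.3765) x3=(-0.5953, 0.2659) x4=(-0.9978, -0.0823)
step 12: x0=(1.4384, 1.2414) x1=(0.7242, -0.1279) x2=(1.2861, -0.3799) x3=(-0.6029, 0.2709) x4=(-0.9994, -0.0735)
step 13: x0=(1.4464, 1.2316) x1=(0.7235, -0.1228) x2=(1.2701, -0.3832) x3=(-0.6096, 0.2762) x4=(-1.0003, -0.0648)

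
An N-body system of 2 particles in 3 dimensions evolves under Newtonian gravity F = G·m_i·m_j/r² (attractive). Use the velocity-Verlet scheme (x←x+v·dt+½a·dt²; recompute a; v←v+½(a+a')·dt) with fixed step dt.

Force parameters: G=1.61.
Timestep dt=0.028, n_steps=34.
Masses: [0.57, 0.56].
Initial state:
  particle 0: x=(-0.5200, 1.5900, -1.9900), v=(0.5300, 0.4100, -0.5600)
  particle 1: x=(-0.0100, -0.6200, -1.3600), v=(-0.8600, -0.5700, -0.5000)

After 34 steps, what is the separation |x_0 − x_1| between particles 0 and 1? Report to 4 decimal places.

3.2012

step 0: x0=(-0.5200, 1.5900, -1.9900) x1=(-0.0100, -0.6200, -1.3600)
step 1: x0=(-0.5051, 1.6014, -2.0057) x1=(-0.0341, -0.6359, -1.3740)
step 2: x0=(-0.4903, 1.6127, -2.0213) x1=(-0.0582, -0.6517, -1.3881)
step 3: x0=(-0.4754, 1.6239, -2.0369) x1=(-0.0824, -0.6673, -1.4022)
step 4: x0=(-0.4604, 1.6350, -2.0525) x1=(-0.1065, -0.6829, -1.4163)
step 5: x0=(-0.4455, 1.6459, -2.0680) x1=(-0.1307, -0.6983, -1.4304)
step 6: x0=(-0.4306, 1.6568, -2.0835) x1=(-0.1549, -0.7136, -1.4446)
step 7: x0=(-0.4156, 1.6675, -2.0990) x1=(-0.1791, -0.7288, -1.4588)
step 8: x0=(-0.4006, 1.6781, -2.1144) x1=(-0.2033, -0.7439, -1.4731)
step 9: x0=(-0.3856, 1.6886, -2.1298) x1=(-0.2276, -0.7589, -1.4873)
step 10: x0=(-0.3706, 1.6990, -2.1452) x1=(-0.2518, -0.7737, -1.5016)
step 11: x0=(-0.3556, 1.7093, -2.1606) x1=(-0.2760, -0.7885, -1.5159)
step 12: x0=(-0.3406, 1.7195, -2.1759) x1=(-0.3003, -0.8032, -1.5303)
step 13: x0=(-0.3256, 1.7296, -2.1912) x1=(-0.3245, -0.8177, -1.5447)
step 14: x0=(-0.3106, 1.7396, -2.2065) x1=(-0.3488, -0.8322, -1.5591)
step 15: x0=(-0.2956, 1.7495, -2.2217) x1=(-0.3730, -0.8465, -1.5735)
step 16: x0=(-0.2806, 1.7594, -2.2370) x1=(-0.3972, -0.8608, -1.5880)
step 17: x0=(-0.2656, 1.7691, -2.2522) x1=(-0.4215, -0.8749, -1.6024)
step 18: x0=(-0.2506, 1.7787, -2.2674) x1=(-0.4457, -0.8890, -1.6169)
step 19: x0=(-0.2357, 1.7882, -2.2825) x1=(-0.4699, -0.9030, -1.6315)
step 20: x0=(-0.2207, 1.7977, -2.2977) x1=(-0.4942, -0.9169, -1.6460)
step 21: x0=(-0.2057, 1.8070, -2.3128) x1=(-0.5184, -0.9307, -1.6606)
step 22: x0=(-0.1908, 1.8163, -2.3279) x1=(-0.5426, -0.9444, -1.6752)
step 23: x0=(-0.1758, 1.8255, -2.3430) x1=(-0.5668, -0.9580, -1.6898)
step 24: x0=(-0.1609, 1.8346, -2.3581) x1=(-0.5909, -0.9715, -1.7044)
step 25: x0=(-0.1460, 1.8436, -2.3731) x1=(-0.6151, -0.9850, -1.7190)
step 26: x0=(-0.1311, 1.8525, -2.3881) x1=(-0.6392, -0.9984, -1.7337)
step 27: x0=(-0.1162, 1.8614, -2.4031) x1=(-0.6634, -1.0117, -1.7484)
step 28: x0=(-0.1013, 1.8702, -2.4181) x1=(-0.6875, -1.0249, -1.7631)
step 29: x0=(-0.0864, 1.8789, -2.4331) x1=(-0.7116, -1.0381, -1.7778)
step 30: x0=(-0.0716, 1.8876, -2.4481) x1=(-0.7357, -1.0511, -1.7925)
step 31: x0=(-0.0567, 1.8961, -2.4630) x1=(-0.7598, -1.0641, -1.8073)
step 32: x0=(-0.0419, 1.9047, -2.4779) x1=(-0.7838, -1.0771, -1.8221)
step 33: x0=(-0.0271, 1.9131, -2.4929) x1=(-0.8079, -1.0899, -1.8368)
step 34: x0=(-0.0123, 1.9215, -2.5078) x1=(-0.8319, -1.1027, -1.8516)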